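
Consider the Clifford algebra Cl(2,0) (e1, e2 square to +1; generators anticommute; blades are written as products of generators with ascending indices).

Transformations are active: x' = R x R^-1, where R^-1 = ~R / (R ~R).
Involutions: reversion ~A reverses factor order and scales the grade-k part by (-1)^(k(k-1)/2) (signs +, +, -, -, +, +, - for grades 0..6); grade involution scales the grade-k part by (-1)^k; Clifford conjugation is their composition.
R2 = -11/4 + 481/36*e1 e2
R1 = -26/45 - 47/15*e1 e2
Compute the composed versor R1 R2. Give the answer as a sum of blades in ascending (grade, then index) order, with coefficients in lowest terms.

Distribute over the terms of R1 (each basis-blade product reordered to ascending indices, repeated generators contracted through their squares):
(-26/45) R2 = 143/90 - 6253/810*e1 e2
(-47/15*e1 e2) R2 = 22607/540 + 517/60*e1 e2
Summing the partial products and collecting blades:
Answer: 4693/108 + 1453/1620*e1 e2


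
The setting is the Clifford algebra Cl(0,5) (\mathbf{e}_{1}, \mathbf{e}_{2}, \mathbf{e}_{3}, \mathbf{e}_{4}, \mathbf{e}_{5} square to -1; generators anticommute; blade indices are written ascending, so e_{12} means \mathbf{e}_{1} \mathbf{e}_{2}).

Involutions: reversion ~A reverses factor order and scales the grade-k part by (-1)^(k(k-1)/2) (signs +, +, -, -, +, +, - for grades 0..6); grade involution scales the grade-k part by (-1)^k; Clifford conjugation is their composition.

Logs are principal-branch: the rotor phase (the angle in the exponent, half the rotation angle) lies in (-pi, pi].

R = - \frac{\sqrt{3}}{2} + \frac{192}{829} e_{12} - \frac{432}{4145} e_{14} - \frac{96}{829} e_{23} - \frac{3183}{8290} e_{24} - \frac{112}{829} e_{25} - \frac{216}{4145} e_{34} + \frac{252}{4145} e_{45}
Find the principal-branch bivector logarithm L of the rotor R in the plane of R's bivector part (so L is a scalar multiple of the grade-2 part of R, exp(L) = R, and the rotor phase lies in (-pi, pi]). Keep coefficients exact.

The scalar part of R is - \frac{\sqrt{3}}{2}, so the principal-branch rotor phase is pinned; divide the bivector part by its sine to get the unit plane — L is the phase times that plane.
Concretely: cos(phase) = - \frac{\sqrt{3}}{2} gives phase = ±\frac{5 \pi}{6}, and since phase/sin(phase) is even the sign is immaterial: L = (phase/sin(phase)) * <R>_2 = (\frac{5 \pi}{3}) * <R>_2.
Answer: \frac{320 \pi}{829} e_{12} - \frac{144 \pi}{829} e_{14} - \frac{160 \pi}{829} e_{23} - \frac{1061 \pi}{1658} e_{24} - \frac{560 \pi}{2487} e_{25} - \frac{72 \pi}{829} e_{34} + \frac{84 \pi}{829} e_{45}


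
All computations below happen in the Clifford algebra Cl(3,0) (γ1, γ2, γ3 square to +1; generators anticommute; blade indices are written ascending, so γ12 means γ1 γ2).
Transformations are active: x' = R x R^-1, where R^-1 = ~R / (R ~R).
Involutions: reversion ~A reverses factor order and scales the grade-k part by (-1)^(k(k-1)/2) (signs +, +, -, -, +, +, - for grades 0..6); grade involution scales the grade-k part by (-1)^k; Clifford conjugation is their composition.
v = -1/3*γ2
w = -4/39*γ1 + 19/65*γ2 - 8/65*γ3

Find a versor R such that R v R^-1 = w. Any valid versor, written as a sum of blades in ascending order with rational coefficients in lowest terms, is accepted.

Why this works: both vectors square to 1/9, so q(v) = q(w) and R = v + w = -4/39*γ1 - 8/195*γ2 - 8/65*γ3 carries v to w — its own direction survives, the complement (v - w)/2 flips.
Answer: -4/39*γ1 - 8/195*γ2 - 8/65*γ3


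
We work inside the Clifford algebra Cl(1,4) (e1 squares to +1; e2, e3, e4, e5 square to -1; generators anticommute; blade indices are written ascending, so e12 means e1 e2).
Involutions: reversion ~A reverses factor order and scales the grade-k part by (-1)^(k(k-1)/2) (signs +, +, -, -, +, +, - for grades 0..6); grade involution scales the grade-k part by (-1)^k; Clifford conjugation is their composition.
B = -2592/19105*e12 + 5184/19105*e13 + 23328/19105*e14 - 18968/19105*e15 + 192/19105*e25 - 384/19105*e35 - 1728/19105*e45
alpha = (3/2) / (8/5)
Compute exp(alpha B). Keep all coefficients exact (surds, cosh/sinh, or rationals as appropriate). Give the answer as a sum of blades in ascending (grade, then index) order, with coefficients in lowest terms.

B^2 term by term: the squares give (-2592/19105)^2*(e12)^2 + (5184/19105)^2*(e13)^2 + (23328/19105)^2*(e14)^2 + (-18968/19105)^2*(e15)^2 + (192/19105)^2*(e25)^2 + (-384/19105)^2*(e35)^2 + (-1728/19105)^2*(e45)^2 = 6718464/365001025*(+1) + 26873856/365001025*(+1) + 544195584/365001025*(+1) + 359785024/365001025*(+1) + 36864/365001025*(-1) + 147456/365001025*(-1) + 2985984/365001025*(-1) = 64/25 (each basis 2-blade squares to minus the product of its generators' squares); cross terms between blades sharing an index anticommute and cancel; the commuting (index-disjoint) pairs give grade-4 terms 2*c*c'*(blade product), which cancel blade by blade — e1235: 1990656/365001025 - 1990656/365001025 = 0; e1245: 8957952/365001025 - 8957952/365001025 = 0; e1345: -17915904/365001025 + 17915904/365001025 = 0 — confirming B is simple. So B^2 = 64/25.
B^2 = 64/25 — a positive square means the series sums to a boost: l = 8/5, alpha*l = 3/2, so exp(alpha B) = cosh(3/2) + (sinh(3/2)/(8/5))*B = cosh(3/2) + (5*sinh(3/2)/8)*B.
Answer: cosh(3/2) - 324*sinh(3/2)/3821*e12 + 648*sinh(3/2)/3821*e13 + 2916*sinh(3/2)/3821*e14 - 2371*sinh(3/2)/3821*e15 + 24*sinh(3/2)/3821*e25 - 48*sinh(3/2)/3821*e35 - 216*sinh(3/2)/3821*e45


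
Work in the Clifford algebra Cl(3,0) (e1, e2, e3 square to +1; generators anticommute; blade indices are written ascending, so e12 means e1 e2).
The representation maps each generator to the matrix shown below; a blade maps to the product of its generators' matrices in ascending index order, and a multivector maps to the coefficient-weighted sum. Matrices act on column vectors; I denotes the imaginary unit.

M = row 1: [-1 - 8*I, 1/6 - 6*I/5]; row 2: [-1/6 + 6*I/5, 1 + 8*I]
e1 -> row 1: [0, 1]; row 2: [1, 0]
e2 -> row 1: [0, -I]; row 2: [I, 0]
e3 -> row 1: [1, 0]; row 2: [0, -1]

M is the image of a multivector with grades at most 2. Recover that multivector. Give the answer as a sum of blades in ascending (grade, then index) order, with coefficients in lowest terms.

Method: 1, rho(e1), rho(e2), rho(e3) form a trace-orthogonal basis of the 2x2 complex matrices (tr(X Y) = 2 if X = Y, else 0), so M = m0*1 + m1*rho(e1) + m2*rho(e2) + m3*rho(e3) with m0 = tr(M)/2 = 0, m1 = tr(M rho(e1))/2 = 0, m2 = tr(M rho(e2))/2 = 6/5 + I/6, m3 = tr(M rho(e3))/2 = -1 - 8*I.
Multiplying table entries, the bivector images are rho(e12) = I*rho(e3), rho(e13) = -I*rho(e2), rho(e23) = I*rho(e1); with real blade coefficients the real parts of m0..m3 are the coefficients of 1, e1, e2, e3 and the imaginary parts give the bivectors (e23: Im m1, e13: -Im m2, e12: Im m3).
Answer: 6/5*e2 - e3 - 8*e12 - 1/6*e13


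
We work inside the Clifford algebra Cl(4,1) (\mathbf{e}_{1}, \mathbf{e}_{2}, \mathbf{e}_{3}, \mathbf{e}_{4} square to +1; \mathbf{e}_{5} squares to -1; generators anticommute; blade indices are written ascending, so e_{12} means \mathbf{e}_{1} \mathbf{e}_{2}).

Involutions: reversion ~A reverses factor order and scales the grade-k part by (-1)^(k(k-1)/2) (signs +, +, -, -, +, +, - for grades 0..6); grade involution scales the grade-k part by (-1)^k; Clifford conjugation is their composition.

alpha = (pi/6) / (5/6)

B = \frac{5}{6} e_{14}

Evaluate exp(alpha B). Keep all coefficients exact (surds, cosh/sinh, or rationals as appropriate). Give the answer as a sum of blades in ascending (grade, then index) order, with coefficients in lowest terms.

B^2 = (\frac{5}{6})^2*(e_{14})^2 = \frac{25}{36}*(-1) = -\frac{25}{36} (a basis 2-blade squares to minus the product of its generators' squares).
B^2 = -\frac{25}{36} — B^2 < 0, so the exponential closes trigonometrically: l = \frac{5}{6}, alpha*l = \frac{\pi}{6}, so exp(alpha B) = cos(\frac{\pi}{6}) + (sin(\frac{\pi}{6})/(\frac{5}{6}))*B = \frac{\sqrt{3}}{2} + (\frac{3}{5})*B.
Answer: \frac{\sqrt{3}}{2} + \frac{1}{2} e_{14}


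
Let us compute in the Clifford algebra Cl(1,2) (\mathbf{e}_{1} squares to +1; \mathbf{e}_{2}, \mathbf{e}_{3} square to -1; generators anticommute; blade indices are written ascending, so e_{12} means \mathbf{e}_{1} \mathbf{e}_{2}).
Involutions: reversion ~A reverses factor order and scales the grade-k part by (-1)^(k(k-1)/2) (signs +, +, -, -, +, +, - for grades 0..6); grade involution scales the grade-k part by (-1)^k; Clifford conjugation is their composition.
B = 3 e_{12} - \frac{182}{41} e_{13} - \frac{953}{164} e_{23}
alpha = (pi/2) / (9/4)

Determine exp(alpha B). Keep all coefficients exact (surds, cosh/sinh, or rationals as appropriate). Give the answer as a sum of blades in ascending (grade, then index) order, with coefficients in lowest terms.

B^2 term by term: the squares give (3)^2*(e_{12})^2 + (-\frac{182}{41})^2*(e_{13})^2 + (-\frac{953}{164})^2*(e_{23})^2 = 9*(+1) + \frac{33124}{1681}*(+1) + \frac{908209}{26896}*(-1) = -\frac{81}{16} (each basis 2-blade squares to minus the product of its generators' squares); cross terms between blades sharing an index anticommute and cancel. So B^2 = -\frac{81}{16}.
B^2 = -\frac{81}{16} — since the square is negative, the closed form is circular: l = \frac{9}{4}, alpha*l = \frac{\pi}{2}, so exp(alpha B) = cos(\frac{\pi}{2}) + (sin(\frac{\pi}{2})/(\frac{9}{4}))*B = 0 + (\frac{4}{9})*B.
Answer: \frac{4}{3} e_{12} - \frac{728}{369} e_{13} - \frac{953}{369} e_{23}


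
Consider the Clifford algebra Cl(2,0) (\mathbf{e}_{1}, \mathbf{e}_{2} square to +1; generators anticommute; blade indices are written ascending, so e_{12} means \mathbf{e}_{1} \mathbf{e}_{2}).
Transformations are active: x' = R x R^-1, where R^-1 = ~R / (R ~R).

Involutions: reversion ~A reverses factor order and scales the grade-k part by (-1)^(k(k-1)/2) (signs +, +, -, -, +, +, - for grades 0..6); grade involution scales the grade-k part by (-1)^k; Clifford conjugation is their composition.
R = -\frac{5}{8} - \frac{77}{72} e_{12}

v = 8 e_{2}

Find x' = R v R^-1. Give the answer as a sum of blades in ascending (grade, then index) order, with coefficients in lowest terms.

~R = -\frac{5}{8} + \frac{77}{72} e_{12}, and R ~R = \frac{3977}{2592}, so R^-1 = ~R / (\frac{3977}{2592}).
R v = -\frac{77}{9} e_{1} - 5 e_{2}
Answer: \frac{27720}{3977} e_{1} - \frac{15616}{3977} e_{2}


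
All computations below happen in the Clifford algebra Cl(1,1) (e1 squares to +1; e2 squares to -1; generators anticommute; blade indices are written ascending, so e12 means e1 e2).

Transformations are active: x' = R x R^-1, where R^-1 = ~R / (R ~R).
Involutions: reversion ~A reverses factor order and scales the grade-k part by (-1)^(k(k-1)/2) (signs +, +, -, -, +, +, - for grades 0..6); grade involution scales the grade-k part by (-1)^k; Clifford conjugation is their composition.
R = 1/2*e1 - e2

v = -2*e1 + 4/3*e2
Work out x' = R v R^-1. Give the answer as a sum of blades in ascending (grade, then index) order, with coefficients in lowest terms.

~R = 1/2*e1 - e2, and R ~R = -3/4, so R^-1 = ~R / (-3/4).
R v = 1/3 - 4/3*e12
Answer: 14/9*e1 - 4/9*e2


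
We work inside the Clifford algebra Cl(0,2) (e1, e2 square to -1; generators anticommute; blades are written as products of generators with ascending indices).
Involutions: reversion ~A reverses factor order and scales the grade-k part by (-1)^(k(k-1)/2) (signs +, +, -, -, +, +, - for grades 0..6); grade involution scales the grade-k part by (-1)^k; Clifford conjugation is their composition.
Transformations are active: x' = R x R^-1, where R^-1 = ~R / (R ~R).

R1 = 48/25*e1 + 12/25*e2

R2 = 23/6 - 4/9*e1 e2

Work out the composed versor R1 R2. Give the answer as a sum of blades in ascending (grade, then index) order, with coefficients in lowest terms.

Distribute over the terms of R1 (each basis-blade product reordered to ascending indices, repeated generators contracted through their squares):
(48/25*e1) R2 = 184/25*e1 + 64/75*e2
(12/25*e2) R2 = -16/75*e1 + 46/25*e2
Summing the partial products and collecting blades:
Answer: 536/75*e1 + 202/75*e2


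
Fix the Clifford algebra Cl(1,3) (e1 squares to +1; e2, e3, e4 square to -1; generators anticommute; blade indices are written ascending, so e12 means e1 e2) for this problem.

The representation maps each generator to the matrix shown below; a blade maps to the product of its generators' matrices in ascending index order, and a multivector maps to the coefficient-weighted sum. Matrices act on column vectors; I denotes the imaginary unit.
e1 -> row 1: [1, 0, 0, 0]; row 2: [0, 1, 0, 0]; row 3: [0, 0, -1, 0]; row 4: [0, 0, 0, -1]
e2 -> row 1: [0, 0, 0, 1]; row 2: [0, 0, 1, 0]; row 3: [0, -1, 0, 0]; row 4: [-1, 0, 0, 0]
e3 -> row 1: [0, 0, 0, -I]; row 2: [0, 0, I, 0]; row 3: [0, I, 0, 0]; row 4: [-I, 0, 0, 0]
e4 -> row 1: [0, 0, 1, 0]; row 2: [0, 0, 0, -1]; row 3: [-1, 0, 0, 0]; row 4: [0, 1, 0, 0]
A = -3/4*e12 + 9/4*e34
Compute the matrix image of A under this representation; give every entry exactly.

Bivector images (products of the table entries): rho(e12) = rho(e1)rho(e2) = row 1: [0, 0, 0, 1]; row 2: [0, 0, 1, 0]; row 3: [0, 1, 0, 0]; row 4: [1, 0, 0, 0]; rho(e34) = rho(e3)rho(e4) = row 1: [0, -I, 0, 0]; row 2: [-I, 0, 0, 0]; row 3: [0, 0, 0, -I]; row 4: [0, 0, -I, 0].
M = (-3/4)*rho(e12) + (9/4)*rho(e34), summed entrywise:
Answer: row 1: [0, -9*I/4, 0, -3/4]; row 2: [-9*I/4, 0, -3/4, 0]; row 3: [0, -3/4, 0, -9*I/4]; row 4: [-3/4, 0, -9*I/4, 0]


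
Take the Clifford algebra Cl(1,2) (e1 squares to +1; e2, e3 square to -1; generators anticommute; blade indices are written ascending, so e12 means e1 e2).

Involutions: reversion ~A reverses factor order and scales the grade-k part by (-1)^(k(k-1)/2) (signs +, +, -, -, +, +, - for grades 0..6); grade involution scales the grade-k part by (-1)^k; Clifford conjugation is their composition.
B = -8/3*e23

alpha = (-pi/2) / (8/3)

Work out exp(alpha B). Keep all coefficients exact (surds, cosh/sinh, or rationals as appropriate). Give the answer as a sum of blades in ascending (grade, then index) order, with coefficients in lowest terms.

B^2 = (-8/3)^2*(e23)^2 = 64/9*(-1) = -64/9 (a basis 2-blade squares to minus the product of its generators' squares).
B^2 = -64/9 — B^2 < 0, so the exponential closes trigonometrically: l = 8/3, alpha*l = -pi/2, so exp(alpha B) = cos(-pi/2) + (sin(-pi/2)/(8/3))*B = 0 + (-3/8)*B.
Answer: e23


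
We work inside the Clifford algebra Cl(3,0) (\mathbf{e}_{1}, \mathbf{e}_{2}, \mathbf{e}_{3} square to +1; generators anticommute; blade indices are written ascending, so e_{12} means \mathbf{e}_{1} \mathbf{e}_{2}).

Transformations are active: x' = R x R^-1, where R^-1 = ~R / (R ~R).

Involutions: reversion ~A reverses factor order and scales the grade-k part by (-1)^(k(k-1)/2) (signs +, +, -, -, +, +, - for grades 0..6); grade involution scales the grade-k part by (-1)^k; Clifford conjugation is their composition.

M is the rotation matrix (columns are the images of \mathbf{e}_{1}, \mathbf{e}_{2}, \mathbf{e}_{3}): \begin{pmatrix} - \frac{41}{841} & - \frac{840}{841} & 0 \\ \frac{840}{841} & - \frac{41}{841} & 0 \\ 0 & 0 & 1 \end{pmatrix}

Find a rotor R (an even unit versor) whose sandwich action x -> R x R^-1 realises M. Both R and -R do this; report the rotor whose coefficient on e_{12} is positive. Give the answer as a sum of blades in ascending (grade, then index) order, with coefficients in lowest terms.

Method: write R = a + b12*e_{12} + b13*e_{13} + b23*e_{23} with a^2 + b12^2 + b13^2 + b23^2 = 1 (so R^-1 = ~R). Expanding the columns R e_j ~R gives tr M = 4a^2 - 1 and, from the antisymmetric part, M21 - M12 = -4a*b12, M13 - M31 = 4a*b13, M32 - M23 = -4a*b23.
Here tr M = \frac{759}{841}, so a^2 = (1 + tr M)/4 = \frac{400}{841} and a = ±\frac{20}{29}. Taking a = \frac{20}{29}: M21 - M12 = \frac{1680}{841}, M13 - M31 = 0, M32 - M23 = 0, giving b12 = -\frac{21}{29}, b13 = 0, b23 = 0, i.e. R = \frac{20}{29} - \frac{21}{29} e_{12}.
Its e_{12} coefficient is negative, so report the other preimage -R.
Answer: -\frac{20}{29} + \frac{21}{29} e_{12}. Uniqueness: Spin(3) -> SO(3) maps R and -R to the same rotation of trace \frac{759}{841}; fixing the sign of the e_{12} coefficient removes the ambiguity.


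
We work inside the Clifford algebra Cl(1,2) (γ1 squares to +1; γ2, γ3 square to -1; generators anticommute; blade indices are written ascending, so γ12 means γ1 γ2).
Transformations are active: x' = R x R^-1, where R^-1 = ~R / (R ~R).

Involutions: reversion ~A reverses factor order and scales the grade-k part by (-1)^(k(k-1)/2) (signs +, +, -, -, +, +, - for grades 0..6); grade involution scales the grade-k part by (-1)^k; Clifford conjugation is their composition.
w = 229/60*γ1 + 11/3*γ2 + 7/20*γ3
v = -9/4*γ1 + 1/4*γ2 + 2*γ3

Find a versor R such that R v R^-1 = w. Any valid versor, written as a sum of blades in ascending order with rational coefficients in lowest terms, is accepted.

Equal squares first: v^2 = w^2 = 1. Then v + w = 47/30*γ1 + 47/12*γ2 + 47/20*γ3 is a versor taking v to w, provided it is invertible.
Answer: 47/30*γ1 + 47/12*γ2 + 47/20*γ3


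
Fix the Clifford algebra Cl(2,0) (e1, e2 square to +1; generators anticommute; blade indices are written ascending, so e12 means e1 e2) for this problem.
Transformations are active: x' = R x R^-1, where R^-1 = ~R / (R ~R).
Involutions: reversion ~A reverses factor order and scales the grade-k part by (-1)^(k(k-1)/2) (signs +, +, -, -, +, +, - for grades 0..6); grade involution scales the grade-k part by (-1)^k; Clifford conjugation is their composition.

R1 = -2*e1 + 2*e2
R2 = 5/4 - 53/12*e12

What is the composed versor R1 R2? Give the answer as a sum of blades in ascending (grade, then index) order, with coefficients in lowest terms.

Distribute over the terms of R1 (each basis-blade product reordered to ascending indices, repeated generators contracted through their squares):
(-2*e1) R2 = -5/2*e1 + 53/6*e2
(2*e2) R2 = 53/6*e1 + 5/2*e2
Summing the partial products and collecting blades:
Answer: 19/3*e1 + 34/3*e2


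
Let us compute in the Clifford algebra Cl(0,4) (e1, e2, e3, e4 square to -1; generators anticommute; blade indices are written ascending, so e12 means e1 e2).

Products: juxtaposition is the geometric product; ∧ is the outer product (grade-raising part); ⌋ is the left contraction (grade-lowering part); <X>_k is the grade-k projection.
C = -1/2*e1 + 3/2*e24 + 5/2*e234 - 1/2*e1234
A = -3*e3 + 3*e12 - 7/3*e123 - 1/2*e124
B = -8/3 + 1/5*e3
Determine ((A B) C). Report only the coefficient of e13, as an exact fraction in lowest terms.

step 1: 3/5 + 8*e3 - 113/15*e12 + 307/45*e123 + 4/3*e124 + 1/10*e1234
step 2: -1/20 - 41/20*e1 + 113/30*e2 + 2/3*e3 - 307/90*e4 + 449/60*e13 - 259/45*e14 + 307/90*e23 + 647/30*e24 - 113/30*e34 + 4*e124 + 436/15*e134 - 211/20*e234 - 3/10*e1234
Answer: 449/60


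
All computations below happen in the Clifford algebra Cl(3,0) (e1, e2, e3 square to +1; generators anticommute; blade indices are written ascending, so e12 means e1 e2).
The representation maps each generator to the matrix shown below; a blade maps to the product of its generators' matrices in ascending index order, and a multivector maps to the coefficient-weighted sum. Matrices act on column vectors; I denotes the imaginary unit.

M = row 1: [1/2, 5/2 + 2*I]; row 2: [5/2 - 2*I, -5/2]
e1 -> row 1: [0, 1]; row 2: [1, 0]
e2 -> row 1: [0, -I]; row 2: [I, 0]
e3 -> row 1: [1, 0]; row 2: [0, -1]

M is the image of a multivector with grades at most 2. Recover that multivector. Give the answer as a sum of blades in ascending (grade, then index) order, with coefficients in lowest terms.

Method: 1, rho(e1), rho(e2), rho(e3) form a trace-orthogonal basis of the 2x2 complex matrices (tr(X Y) = 2 if X = Y, else 0), so M = m0*1 + m1*rho(e1) + m2*rho(e2) + m3*rho(e3) with m0 = tr(M)/2 = -1, m1 = tr(M rho(e1))/2 = 5/2, m2 = tr(M rho(e2))/2 = -2, m3 = tr(M rho(e3))/2 = 3/2.
Multiplying table entries, the bivector images are rho(e12) = I*rho(e3), rho(e13) = -I*rho(e2), rho(e23) = I*rho(e1); with real blade coefficients the real parts of m0..m3 are the coefficients of 1, e1, e2, e3 and the imaginary parts give the bivectors (e23: Im m1, e13: -Im m2, e12: Im m3).
Answer: -1 + 5/2*e1 - 2*e2 + 3/2*e3


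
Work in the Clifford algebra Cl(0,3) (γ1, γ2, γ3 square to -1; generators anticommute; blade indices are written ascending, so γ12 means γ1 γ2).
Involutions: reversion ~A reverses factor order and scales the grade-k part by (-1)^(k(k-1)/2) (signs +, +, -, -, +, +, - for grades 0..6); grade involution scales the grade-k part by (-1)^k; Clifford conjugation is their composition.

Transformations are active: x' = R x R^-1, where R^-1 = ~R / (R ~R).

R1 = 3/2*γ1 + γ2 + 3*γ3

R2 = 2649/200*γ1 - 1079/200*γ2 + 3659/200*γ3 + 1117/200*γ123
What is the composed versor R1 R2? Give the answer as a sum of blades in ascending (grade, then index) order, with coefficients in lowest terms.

Distribute over the terms of R1 (each basis-blade product reordered to ascending indices, repeated generators contracted through their squares):
(3/2*γ1) R2 = -7947/400 - 3237/400*γ12 + 10977/400*γ13 - 3351/400*γ23
(γ2) R2 = 1079/200 - 2649/200*γ12 + 1117/200*γ13 + 3659/200*γ23
(3*γ3) R2 = -10977/200 - 3351/200*γ12 - 7947/200*γ13 + 3237/200*γ23
Summing the partial products and collecting blades:
Answer: -27743/400 - 15237/400*γ12 - 2683/400*γ13 + 10441/400*γ23


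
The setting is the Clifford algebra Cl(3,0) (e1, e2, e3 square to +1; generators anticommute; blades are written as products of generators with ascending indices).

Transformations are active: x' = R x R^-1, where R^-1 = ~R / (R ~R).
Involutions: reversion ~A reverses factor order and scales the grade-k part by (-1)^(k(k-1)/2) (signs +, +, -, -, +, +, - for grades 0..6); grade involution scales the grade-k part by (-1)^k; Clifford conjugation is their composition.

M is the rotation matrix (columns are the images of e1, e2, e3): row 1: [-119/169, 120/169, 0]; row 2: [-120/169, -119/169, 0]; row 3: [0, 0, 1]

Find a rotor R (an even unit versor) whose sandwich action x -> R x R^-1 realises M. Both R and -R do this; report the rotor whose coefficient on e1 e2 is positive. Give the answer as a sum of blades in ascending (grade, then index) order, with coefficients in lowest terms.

Method: write R = a + b12*e1 e2 + b13*e1 e3 + b23*e2 e3 with a^2 + b12^2 + b13^2 + b23^2 = 1 (so R^-1 = ~R). Expanding the columns R e_j ~R gives tr M = 4a^2 - 1 and, from the antisymmetric part, M21 - M12 = -4a*b12, M13 - M31 = 4a*b13, M32 - M23 = -4a*b23.
Here tr M = -69/169, so a^2 = (1 + tr M)/4 = 25/169 and a = ±5/13. Taking a = 5/13: M21 - M12 = -240/169, M13 - M31 = 0, M32 - M23 = 0, giving b12 = 12/13, b13 = 0, b23 = 0, i.e. R = 5/13 + 12/13*e1 e2.
Its e1 e2 coefficient is already positive.
Answer: 5/13 + 12/13*e1 e2. Key observation: the double cover Spin(3) -> SO(3) sends R and -R to the same matrix (trace -69/169 here), so the stated sign of the e1 e2 coefficient is what selects one sheet.


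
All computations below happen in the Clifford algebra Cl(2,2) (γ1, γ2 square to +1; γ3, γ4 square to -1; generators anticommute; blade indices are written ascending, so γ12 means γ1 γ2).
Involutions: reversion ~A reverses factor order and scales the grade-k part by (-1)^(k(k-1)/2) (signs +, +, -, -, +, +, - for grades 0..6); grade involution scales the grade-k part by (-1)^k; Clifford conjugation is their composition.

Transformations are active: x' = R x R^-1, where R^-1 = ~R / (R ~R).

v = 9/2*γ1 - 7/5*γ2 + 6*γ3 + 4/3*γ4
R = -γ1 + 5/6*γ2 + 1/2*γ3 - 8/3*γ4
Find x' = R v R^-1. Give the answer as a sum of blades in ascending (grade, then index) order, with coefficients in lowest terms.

~R = -γ1 + 5/6*γ2 + 1/2*γ3 - 8/3*γ4, and R ~R = -17/3, so R^-1 = ~R / (-17/3).
R v = -46/9 - 47/20*γ12 - 33/4*γ13 + 32/3*γ14 + 57/10*γ23 - 118/45*γ24 + 50/3*γ34
Answer: -643/102*γ1 + 2221/765*γ2 - 260/51*γ3 - 940/153*γ4


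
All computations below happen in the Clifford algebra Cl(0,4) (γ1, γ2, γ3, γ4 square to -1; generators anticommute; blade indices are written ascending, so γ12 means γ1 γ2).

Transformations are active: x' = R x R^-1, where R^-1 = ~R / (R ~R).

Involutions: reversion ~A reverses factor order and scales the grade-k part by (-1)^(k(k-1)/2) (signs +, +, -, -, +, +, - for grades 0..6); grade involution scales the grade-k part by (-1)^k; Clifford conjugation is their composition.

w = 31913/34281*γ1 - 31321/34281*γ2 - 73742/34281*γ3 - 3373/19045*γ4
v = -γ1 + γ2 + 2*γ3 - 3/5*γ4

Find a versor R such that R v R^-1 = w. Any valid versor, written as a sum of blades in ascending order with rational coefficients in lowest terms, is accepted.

A norm check does it: q(v) = q(w) = -159/25, hence R = v + w = -2368/34281*γ1 + 2960/34281*γ2 - 5180/34281*γ3 - 2960/3809*γ4 realises the map — parallel part kept, (v - w)/2 negated, v carried to w.
Answer: -2368/34281*γ1 + 2960/34281*γ2 - 5180/34281*γ3 - 2960/3809*γ4


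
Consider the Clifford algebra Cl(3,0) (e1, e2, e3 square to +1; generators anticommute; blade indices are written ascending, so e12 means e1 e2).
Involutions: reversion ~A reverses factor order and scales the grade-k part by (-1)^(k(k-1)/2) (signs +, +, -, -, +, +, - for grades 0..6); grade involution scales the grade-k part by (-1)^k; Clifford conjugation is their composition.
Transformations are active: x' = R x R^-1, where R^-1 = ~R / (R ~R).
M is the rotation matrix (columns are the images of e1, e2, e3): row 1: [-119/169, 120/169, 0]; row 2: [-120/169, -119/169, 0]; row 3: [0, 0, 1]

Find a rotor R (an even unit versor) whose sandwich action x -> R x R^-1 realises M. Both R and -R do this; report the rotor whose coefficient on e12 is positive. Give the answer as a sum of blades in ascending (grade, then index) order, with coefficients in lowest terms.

Method: write R = a + b12*e12 + b13*e13 + b23*e23 with a^2 + b12^2 + b13^2 + b23^2 = 1 (so R^-1 = ~R). Expanding the columns R e_j ~R gives tr M = 4a^2 - 1 and, from the antisymmetric part, M21 - M12 = -4a*b12, M13 - M31 = 4a*b13, M32 - M23 = -4a*b23.
Here tr M = -69/169, so a^2 = (1 + tr M)/4 = 25/169 and a = ±5/13. Taking a = 5/13: M21 - M12 = -240/169, M13 - M31 = 0, M32 - M23 = 0, giving b12 = 12/13, b13 = 0, b23 = 0, i.e. R = 5/13 + 12/13*e12.
Its e12 coefficient is already positive.
Answer: 5/13 + 12/13*e12. Note: both R and -R realise this M (trace -69/169); the covering map identifies them, and the e12-coefficient sign is the tie-breaker.


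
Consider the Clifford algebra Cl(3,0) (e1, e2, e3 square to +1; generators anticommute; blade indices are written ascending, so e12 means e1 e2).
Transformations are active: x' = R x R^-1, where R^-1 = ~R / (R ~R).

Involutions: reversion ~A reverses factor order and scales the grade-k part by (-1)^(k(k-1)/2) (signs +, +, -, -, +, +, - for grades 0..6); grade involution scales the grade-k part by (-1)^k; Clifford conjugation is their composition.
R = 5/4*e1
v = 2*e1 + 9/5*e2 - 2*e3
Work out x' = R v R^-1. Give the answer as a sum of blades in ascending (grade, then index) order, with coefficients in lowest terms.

~R = 5/4*e1, and R ~R = 25/16, so R^-1 = ~R / (25/16).
R v = 5/2 + 9/4*e12 - 5/2*e13
Answer: 2*e1 - 9/5*e2 + 2*e3


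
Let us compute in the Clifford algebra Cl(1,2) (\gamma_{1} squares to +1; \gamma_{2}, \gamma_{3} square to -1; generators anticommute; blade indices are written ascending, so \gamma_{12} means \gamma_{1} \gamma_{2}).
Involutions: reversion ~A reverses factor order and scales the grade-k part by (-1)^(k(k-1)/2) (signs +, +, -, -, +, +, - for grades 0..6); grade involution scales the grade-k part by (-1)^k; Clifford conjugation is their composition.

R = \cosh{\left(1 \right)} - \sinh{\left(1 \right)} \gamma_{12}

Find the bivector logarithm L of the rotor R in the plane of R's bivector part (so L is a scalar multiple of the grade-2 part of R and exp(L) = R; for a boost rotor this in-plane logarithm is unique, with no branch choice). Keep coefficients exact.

The scalar part of R is \cosh{\left(1 \right)}, which fixes the rapidity magnitude through cosh (cosh is even, so it cannot fix the sign — the bivector part carries that); dividing the bivector part by sinh of the rapidity gives the plane, and L = rapidity * plane, where the joint sign ambiguity of (rapidity, plane) cancels in the product.
Concretely: cosh(rapidity) = \cosh{\left(1 \right)} gives rapidity = ±1, and since rapidity/sinh(rapidity) is even the sign is immaterial: L = (rapidity/sinh(rapidity)) * <R>_2 = (\frac{1}{\sinh{\left(1 \right)}}) * <R>_2.
Answer: -\gamma_{12}


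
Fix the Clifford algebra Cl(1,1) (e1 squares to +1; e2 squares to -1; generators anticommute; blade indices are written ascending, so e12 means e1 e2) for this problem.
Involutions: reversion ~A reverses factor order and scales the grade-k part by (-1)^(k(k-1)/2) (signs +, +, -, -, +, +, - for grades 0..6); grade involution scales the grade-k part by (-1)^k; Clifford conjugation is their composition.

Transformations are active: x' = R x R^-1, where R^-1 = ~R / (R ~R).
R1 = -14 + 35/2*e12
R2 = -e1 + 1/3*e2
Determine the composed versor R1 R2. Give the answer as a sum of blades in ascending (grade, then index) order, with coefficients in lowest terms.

Distribute over the terms of R1 (each basis-blade product reordered to ascending indices, repeated generators contracted through their squares):
(-14) R2 = 14*e1 - 14/3*e2
(35/2*e12) R2 = -35/6*e1 + 35/2*e2
Summing the partial products and collecting blades:
Answer: 49/6*e1 + 77/6*e2


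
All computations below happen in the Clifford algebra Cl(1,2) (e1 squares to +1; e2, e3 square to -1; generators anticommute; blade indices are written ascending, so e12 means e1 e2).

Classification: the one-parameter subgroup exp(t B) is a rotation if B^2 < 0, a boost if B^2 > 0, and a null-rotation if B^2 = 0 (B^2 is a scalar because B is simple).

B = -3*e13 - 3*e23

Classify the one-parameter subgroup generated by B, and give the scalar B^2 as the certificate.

B^2 term by term: the squares give (-3)^2*(e13)^2 + (-3)^2*(e23)^2 = 9*(+1) + 9*(-1) = 0 (each basis 2-blade squares to minus the product of its generators' squares); cross terms between blades sharing an index anticommute and cancel. So B^2 = 0.
Answer: null-rotation, certificate B^2 = 0. One invariant decides it: the square 0 survives every conjugation, and its sign is exactly the classification.


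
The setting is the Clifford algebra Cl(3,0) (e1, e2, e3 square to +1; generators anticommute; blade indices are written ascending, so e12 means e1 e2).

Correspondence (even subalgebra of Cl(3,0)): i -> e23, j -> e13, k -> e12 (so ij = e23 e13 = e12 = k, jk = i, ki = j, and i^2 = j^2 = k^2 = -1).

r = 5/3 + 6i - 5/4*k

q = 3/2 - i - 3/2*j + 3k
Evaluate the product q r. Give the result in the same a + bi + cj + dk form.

In blades: q = 3/2 + 3*e12 - 3/2*e13 - e23, r = 5/3 - 5/4*e12 + 6*e23.
Distribute q over r term by term (generator squares from the signature, products reordered to ascending indices): (3/2)*r = 5/2 - 15/8*e12 + 9*e23; (3*e12)*r = 15/4 + 5*e12 + 18*e13; (-3/2*e13)*r = 9*e12 - 5/2*e13 + 15/8*e23; (-e23)*r = 6 - 5/4*e13 - 5/3*e23.
Sum: 49/4 + 97/8*e12 + 57/4*e13 + 221/24*e23; translating back through the correspondence:
Answer: 49/4 + 221/24*i + 57/4*j + 97/8*k


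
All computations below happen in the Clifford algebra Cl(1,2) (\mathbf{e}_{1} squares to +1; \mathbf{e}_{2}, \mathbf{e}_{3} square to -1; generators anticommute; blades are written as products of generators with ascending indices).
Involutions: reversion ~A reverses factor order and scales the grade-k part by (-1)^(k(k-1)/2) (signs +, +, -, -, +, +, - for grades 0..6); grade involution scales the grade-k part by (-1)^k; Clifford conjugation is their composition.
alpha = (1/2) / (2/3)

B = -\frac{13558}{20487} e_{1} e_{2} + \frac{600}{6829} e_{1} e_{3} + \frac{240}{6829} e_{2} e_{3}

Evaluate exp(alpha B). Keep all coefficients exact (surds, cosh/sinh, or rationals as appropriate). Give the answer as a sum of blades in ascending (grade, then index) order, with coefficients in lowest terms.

B^2 term by term: the squares give (-\frac{13558}{20487})^2*(e_{1} e_{2})^2 + (\frac{600}{6829})^2*(e_{1} e_{3})^2 + (\frac{240}{6829})^2*(e_{2} e_{3})^2 = \frac{183819364}{419717169}*(+1) + \frac{360000}{46635241}*(+1) + \frac{57600}{46635241}*(-1) = \frac{4}{9} (each basis 2-blade squares to minus the product of its generators' squares); cross terms between blades sharing an index anticommute and cancel. So B^2 = \frac{4}{9}.
B^2 = \frac{4}{9} — the series telescopes hyperbolically here: l = \frac{2}{3}, alpha*l = \frac{1}{2}, so exp(alpha B) = cosh(\frac{1}{2}) + (sinh(\frac{1}{2})/(\frac{2}{3}))*B = \cosh{\left(\frac{1}{2} \right)} + (\frac{3 \sinh{\left(\frac{1}{2} \right)}}{2})*B.
Answer: \cosh{\left(\frac{1}{2} \right)} - \frac{6779 \sinh{\left(\frac{1}{2} \right)}}{6829} e_{1} e_{2} + \frac{900 \sinh{\left(\frac{1}{2} \right)}}{6829} e_{1} e_{3} + \frac{360 \sinh{\left(\frac{1}{2} \right)}}{6829} e_{2} e_{3}


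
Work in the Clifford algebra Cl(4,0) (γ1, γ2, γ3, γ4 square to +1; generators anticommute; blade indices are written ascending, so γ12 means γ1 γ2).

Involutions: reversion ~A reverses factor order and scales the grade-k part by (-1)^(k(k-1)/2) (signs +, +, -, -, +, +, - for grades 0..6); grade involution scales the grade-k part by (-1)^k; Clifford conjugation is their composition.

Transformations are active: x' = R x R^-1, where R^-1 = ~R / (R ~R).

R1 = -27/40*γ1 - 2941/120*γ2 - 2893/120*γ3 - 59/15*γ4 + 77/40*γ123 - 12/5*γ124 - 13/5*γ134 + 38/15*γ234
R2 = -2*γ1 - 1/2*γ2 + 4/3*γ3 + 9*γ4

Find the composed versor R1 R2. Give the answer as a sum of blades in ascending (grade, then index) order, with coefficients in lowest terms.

Distribute over the terms of R2 (each basis-blade product reordered to ascending indices, repeated generators contracted through their squares):
R1 (-2*γ1) = 27/20 - 2941/60*γ12 - 2893/60*γ13 - 118/15*γ14 - 77/20*γ23 + 24/5*γ24 + 26/5*γ34 + 76/15*γ1234
R1 (-1/2*γ2) = 2941/240 + 27/80*γ12 + 77/80*γ13 - 6/5*γ14 - 2893/240*γ23 - 59/30*γ24 - 19/15*γ34 + 13/10*γ1234
R1 (4/3*γ3) = -2893/90 + 77/30*γ12 - 9/10*γ13 + 52/15*γ14 - 2941/90*γ23 - 152/45*γ24 + 236/45*γ34 + 16/5*γ1234
R1 (9*γ4) = -177/5 - 108/5*γ12 - 117/5*γ13 - 243/40*γ14 + 114/5*γ23 - 8823/40*γ24 - 8679/40*γ34 + 693/40*γ1234
Summing the partial products and collecting blades:
Answer: -38837/720 - 5417/80*γ12 - 17173/240*γ13 - 467/40*γ14 - 18563/720*γ23 - 79603/360*γ24 - 74807/360*γ34 + 3227/120*γ1234


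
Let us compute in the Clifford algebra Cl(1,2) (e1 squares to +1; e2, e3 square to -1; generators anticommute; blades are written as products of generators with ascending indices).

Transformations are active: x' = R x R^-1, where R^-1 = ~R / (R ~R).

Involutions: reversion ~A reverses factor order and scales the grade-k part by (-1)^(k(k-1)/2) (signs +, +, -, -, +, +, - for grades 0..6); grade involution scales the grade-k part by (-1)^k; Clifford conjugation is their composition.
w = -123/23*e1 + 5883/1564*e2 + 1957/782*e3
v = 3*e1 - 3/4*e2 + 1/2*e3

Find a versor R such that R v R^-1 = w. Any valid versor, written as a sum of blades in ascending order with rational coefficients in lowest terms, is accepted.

Since q(v) = q(w) = 131/16, the sum R = v + w = -54/23*e1 + 2355/782*e2 + 1174/391*e3 does the job whenever invertible.
Answer: -54/23*e1 + 2355/782*e2 + 1174/391*e3


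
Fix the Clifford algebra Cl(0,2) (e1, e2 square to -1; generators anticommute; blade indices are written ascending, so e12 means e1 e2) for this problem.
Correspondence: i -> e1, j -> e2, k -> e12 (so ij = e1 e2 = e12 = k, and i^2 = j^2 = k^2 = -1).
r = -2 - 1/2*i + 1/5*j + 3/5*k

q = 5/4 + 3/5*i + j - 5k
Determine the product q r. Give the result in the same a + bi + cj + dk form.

In blades: q = 5/4 + 3/5*e1 + e2 - 5*e12, r = -2 - 1/2*e1 + 1/5*e2 + 3/5*e12.
Distribute q over r term by term (generator squares from the signature, products reordered to ascending indices): (5/4)*r = -5/2 - 5/8*e1 + 1/4*e2 + 3/4*e12; (3/5*e1)*r = 3/10 - 6/5*e1 - 9/25*e2 + 3/25*e12; (e2)*r = -1/5 + 3/5*e1 - 2*e2 + 1/2*e12; (-5*e12)*r = 3 + e1 + 5/2*e2 + 10*e12.
Sum: 3/5 - 9/40*e1 + 39/100*e2 + 1137/100*e12; translating back through the correspondence:
Answer: 3/5 - 9/40*i + 39/100*j + 1137/100*k


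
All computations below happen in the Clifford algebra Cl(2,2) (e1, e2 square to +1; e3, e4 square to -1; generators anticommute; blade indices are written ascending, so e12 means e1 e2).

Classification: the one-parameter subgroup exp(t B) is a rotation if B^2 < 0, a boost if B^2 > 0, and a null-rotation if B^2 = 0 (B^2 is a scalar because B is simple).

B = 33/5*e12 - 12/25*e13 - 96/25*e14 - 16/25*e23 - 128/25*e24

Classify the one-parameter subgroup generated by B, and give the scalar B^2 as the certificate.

B^2 term by term: the squares give (33/5)^2*(e12)^2 + (-12/25)^2*(e13)^2 + (-96/25)^2*(e14)^2 + (-16/25)^2*(e23)^2 + (-128/25)^2*(e24)^2 = 1089/25*(-1) + 144/625*(+1) + 9216/625*(+1) + 256/625*(+1) + 16384/625*(+1) = -49/25 (each basis 2-blade squares to minus the product of its generators' squares); cross terms between blades sharing an index anticommute and cancel; the commuting (index-disjoint) pairs give grade-4 terms 2*c*c'*(blade product), which cancel blade by blade — e1234: -3072/625 + 3072/625 = 0 — confirming B is simple. So B^2 = -49/25.
Answer: rotation, certificate B^2 = -49/25. Why this suffices: the scalar -49/25 survives any versor conjugation, so its sign alone determines the class however B is presented.


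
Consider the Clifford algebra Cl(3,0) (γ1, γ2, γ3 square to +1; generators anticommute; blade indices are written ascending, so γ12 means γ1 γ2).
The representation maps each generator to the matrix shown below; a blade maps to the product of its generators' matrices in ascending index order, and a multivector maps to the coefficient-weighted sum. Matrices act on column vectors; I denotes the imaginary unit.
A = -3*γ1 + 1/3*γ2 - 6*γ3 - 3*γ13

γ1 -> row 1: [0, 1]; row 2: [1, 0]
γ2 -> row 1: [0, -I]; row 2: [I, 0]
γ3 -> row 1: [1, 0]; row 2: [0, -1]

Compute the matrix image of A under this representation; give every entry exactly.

Bivector images (products of the table entries): rho(γ13) = rho(γ1)rho(γ3) = row 1: [0, -1]; row 2: [1, 0].
M = (-3)*rho(γ1) + (1/3)*rho(γ2) + (-6)*rho(γ3) + (-3)*rho(γ13), summed entrywise:
Answer: row 1: [-6, -I/3]; row 2: [-6 + I/3, 6]


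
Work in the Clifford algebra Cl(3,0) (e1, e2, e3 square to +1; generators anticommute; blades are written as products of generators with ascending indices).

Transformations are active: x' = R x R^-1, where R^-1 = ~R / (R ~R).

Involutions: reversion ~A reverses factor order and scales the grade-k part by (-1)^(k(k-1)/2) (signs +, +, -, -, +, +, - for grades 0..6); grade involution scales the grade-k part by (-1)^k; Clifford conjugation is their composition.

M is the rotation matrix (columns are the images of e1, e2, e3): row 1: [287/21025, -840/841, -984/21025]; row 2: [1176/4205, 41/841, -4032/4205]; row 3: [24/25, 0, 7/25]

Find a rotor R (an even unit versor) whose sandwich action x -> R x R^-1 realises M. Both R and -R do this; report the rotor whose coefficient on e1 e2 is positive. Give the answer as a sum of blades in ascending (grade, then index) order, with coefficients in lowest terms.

Method: write R = a + b12*e1 e2 + b13*e1 e3 + b23*e2 e3 with a^2 + b12^2 + b13^2 + b23^2 = 1 (so R^-1 = ~R). Expanding the columns R e_j ~R gives tr M = 4a^2 - 1 and, from the antisymmetric part, M21 - M12 = -4a*b12, M13 - M31 = 4a*b13, M32 - M23 = -4a*b23.
Here tr M = 7199/21025, so a^2 = (1 + tr M)/4 = 7056/21025 and a = ±84/145. Taking a = 84/145: M21 - M12 = 5376/4205, M13 - M31 = -21168/21025, M32 - M23 = 4032/4205, giving b12 = -16/29, b13 = -63/145, b23 = -12/29, i.e. R = 84/145 - 16/29*e1 e2 - 63/145*e1 e3 - 12/29*e2 e3.
Its e1 e2 coefficient is negative, so report the other preimage -R.
Answer: -84/145 + 16/29*e1 e2 + 63/145*e1 e3 + 12/29*e2 e3. Key observation: the double cover Spin(3) -> SO(3) sends R and -R to the same matrix (trace 7199/21025 here), so the stated sign of the e1 e2 coefficient is what selects one sheet.
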